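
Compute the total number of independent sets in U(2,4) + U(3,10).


For a direct sum, |I(M1+M2)| = |I(M1)| * |I(M2)|.
|I(U(2,4))| = sum C(4,k) for k=0..2 = 11.
|I(U(3,10))| = sum C(10,k) for k=0..3 = 176.
Total = 11 * 176 = 1936.

1936


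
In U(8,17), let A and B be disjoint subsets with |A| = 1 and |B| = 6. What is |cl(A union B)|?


|A union B| = 1 + 6 = 7 (disjoint).
In U(8,17), cl(S) = S if |S| < 8, else cl(S) = E.
Since 7 < 8, cl(A union B) = A union B.
|cl(A union B)| = 7.

7


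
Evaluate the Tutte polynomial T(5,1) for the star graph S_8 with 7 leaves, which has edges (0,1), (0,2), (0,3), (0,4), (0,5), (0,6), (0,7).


A star on 8 vertices is a tree with 7 edges.
T(x,y) = x^(7) for any tree.
T(5,1) = 5^7 = 78125.

78125


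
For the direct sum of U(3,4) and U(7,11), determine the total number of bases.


Bases of a direct sum M1 + M2: |B| = |B(M1)| * |B(M2)|.
|B(U(3,4))| = C(4,3) = 4.
|B(U(7,11))| = C(11,7) = 330.
Total bases = 4 * 330 = 1320.

1320


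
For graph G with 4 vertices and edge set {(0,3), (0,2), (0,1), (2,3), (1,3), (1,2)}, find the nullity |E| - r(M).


Cycle rank (nullity) = |E| - r(M) = |E| - (|V| - c).
|E| = 6, |V| = 4, c = 1.
Nullity = 6 - (4 - 1) = 6 - 3 = 3.

3


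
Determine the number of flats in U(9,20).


Flats of U(9,20): every subset of size < 9 is a flat, plus E itself.
Count = (20 choose 0) + (20 choose 1) + (20 choose 2) + (20 choose 3) + (20 choose 4) + (20 choose 5) + (20 choose 6) + (20 choose 7) + (20 choose 8) + 1
     = 1 + 20 + 190 + 1140 + 4845 + 15504 + 38760 + 77520 + 125970 + 1
     = 263951.

263951


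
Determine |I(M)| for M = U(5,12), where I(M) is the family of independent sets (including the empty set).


Independent sets of U(5,12) are all subsets of size <= 5.
Count = C(12,0) + C(12,1) + C(12,2) + C(12,3) + C(12,4) + C(12,5)
     = 1 + 12 + 66 + 220 + 495 + 792
     = 1586.

1586


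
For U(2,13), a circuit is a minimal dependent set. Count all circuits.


In U(2,13), circuits are the (3)-element subsets.
Any set of 3 elements is dependent, and removing any one element gives
an independent set of size 2, so it is a minimal dependent set.
Number of circuits = (13 choose 3) = 286.

286


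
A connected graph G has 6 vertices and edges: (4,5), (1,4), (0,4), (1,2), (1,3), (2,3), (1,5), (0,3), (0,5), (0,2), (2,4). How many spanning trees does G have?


By Kirchhoff's matrix tree theorem, the number of spanning trees equals
the determinant of any cofactor of the Laplacian matrix L.
G has 6 vertices and 11 edges.
Computing the (5 x 5) cofactor determinant gives 224.

224


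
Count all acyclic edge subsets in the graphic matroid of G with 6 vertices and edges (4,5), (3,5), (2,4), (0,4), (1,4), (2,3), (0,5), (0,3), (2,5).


An independent set in a graphic matroid is an acyclic edge subset.
G has 6 vertices and 9 edges.
Enumerate all 2^9 = 512 subsets, checking for acyclicity.
Total independent sets = 268.

268


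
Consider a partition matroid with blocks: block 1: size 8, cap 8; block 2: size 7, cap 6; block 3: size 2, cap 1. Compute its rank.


Rank of a partition matroid = sum of min(|Si|, ci) for each block.
= min(8,8) + min(7,6) + min(2,1)
= 8 + 6 + 1
= 15.

15


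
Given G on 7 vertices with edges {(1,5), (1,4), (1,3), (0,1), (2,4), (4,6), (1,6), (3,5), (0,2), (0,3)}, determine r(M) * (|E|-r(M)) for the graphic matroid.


r(M) = |V| - c = 7 - 1 = 6.
nullity = |E| - r(M) = 10 - 6 = 4.
Product = 6 * 4 = 24.

24


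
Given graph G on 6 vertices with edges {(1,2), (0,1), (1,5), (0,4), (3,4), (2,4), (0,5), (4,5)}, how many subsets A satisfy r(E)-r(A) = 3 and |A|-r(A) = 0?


R(x,y) = sum over A in 2^E of x^(r(E)-r(A)) * y^(|A|-r(A)).
G has 6 vertices, 8 edges. r(E) = 5.
Enumerate all 2^8 = 256 subsets.
Count subsets with r(E)-r(A)=3 and |A|-r(A)=0: 28.

28


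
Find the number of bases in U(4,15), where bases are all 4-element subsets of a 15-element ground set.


Bases of U(4,15) are all 4-element subsets of the 15-element ground set.
Number of bases = C(15,4).
(15 choose 4) = 1365.

1365


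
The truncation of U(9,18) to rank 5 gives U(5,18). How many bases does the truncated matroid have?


Truncating U(9,18) to rank 5 gives U(5,18).
Bases of U(5,18) are all 5-element subsets of 18 elements.
Number of bases = (18 choose 5) = 8568.

8568


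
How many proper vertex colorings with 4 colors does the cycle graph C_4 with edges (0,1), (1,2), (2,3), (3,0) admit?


P(C_4, k) = (k-1)^4 + (-1)^4*(k-1).
P(4) = (3)^4 + 3
= 81 + 3 = 84.

84


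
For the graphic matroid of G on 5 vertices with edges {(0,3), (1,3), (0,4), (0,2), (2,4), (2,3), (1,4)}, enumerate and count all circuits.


A circuit in a graphic matroid = edge set of a simple cycle.
G has 5 vertices and 7 edges.
Enumerating all minimal edge subsets forming cycles...
Total circuits found: 7.

7


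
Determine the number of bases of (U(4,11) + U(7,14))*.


(M1+M2)* = M1* + M2*.
M1* = U(7,11), bases: C(11,7) = 330.
M2* = U(7,14), bases: C(14,7) = 3432.
|B(M*)| = 330 * 3432 = 1132560.

1132560


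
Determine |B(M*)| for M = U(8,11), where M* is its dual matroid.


The dual of U(r,n) is U(n-r, n) = U(3,11).
Bases of U(3,11) are all (3)-element subsets.
|B(M*)| = C(11,3) = 11! / (3! * 8!) = 165.

165


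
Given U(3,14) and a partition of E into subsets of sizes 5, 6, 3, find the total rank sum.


r(Ai) = min(|Ai|, 3) for each part.
Sum = min(5,3) + min(6,3) + min(3,3)
    = 3 + 3 + 3
    = 9.

9


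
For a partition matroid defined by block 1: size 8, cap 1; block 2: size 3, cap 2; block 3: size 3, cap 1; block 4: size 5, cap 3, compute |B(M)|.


A basis picks exactly ci elements from block i.
Number of bases = product of C(|Si|, ci).
= C(8,1) * C(3,2) * C(3,1) * C(5,3)
= 8 * 3 * 3 * 10
= 720.

720


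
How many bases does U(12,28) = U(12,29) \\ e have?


Deleting e from U(12,29) gives U(12,28) since n > r.
Bases of U(12,28) = C(28,12) = 28! / (12! * 16!) = 30421755.

30421755


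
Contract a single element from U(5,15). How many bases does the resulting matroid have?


Contracting e from U(5,15) gives U(4,14).
Bases of U(4,14) = C(14,4) = 14! / (4! * 10!) = 1001.

1001


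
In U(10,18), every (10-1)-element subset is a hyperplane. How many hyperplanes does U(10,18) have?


Hyperplanes of U(10,18) are flats of rank 9.
In a uniform matroid, these are exactly the (9)-element subsets.
Count = (18 choose 9) = 48620.

48620


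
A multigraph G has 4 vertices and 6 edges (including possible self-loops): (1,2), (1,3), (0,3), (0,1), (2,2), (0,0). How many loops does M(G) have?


In a graphic matroid, a loop is a self-loop edge (u,u) with rank 0.
Examining all 6 edges for self-loops...
Self-loops found: (2,2), (0,0)
Number of loops = 2.

2


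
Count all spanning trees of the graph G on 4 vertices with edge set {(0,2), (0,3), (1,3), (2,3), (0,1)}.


By Kirchhoff's matrix tree theorem, the number of spanning trees equals
the determinant of any cofactor of the Laplacian matrix L.
G has 4 vertices and 5 edges.
Computing the (3 x 3) cofactor determinant gives 8.

8


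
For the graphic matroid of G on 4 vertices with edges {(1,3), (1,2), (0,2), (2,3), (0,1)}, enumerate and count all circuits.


A circuit in a graphic matroid = edge set of a simple cycle.
G has 4 vertices and 5 edges.
Enumerating all minimal edge subsets forming cycles...
Total circuits found: 3.

3


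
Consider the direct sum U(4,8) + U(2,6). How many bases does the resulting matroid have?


Bases of a direct sum M1 + M2: |B| = |B(M1)| * |B(M2)|.
|B(U(4,8))| = C(8,4) = 70.
|B(U(2,6))| = C(6,2) = 15.
Total bases = 70 * 15 = 1050.

1050


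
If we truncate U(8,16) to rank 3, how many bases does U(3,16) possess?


Truncating U(8,16) to rank 3 gives U(3,16).
Bases of U(3,16) are all 3-element subsets of 16 elements.
Number of bases = (16 choose 3) = 560.

560


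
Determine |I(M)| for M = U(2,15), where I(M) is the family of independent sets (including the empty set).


Independent sets of U(2,15) are all subsets of size <= 2.
Count = (15 choose 0) + (15 choose 1) + (15 choose 2)
     = 1 + 15 + 105
     = 121.

121


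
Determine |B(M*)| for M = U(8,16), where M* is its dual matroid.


The dual of U(r,n) is U(n-r, n) = U(8,16).
Bases of U(8,16) are all (8)-element subsets.
|B(M*)| = C(16,8) = 12870.

12870


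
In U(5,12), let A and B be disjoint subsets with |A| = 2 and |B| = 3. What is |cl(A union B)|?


|A union B| = 2 + 3 = 5 (disjoint).
In U(5,12), cl(S) = S if |S| < 5, else cl(S) = E.
Since 5 >= 5, cl(A union B) = E.
|cl(A union B)| = 12.

12


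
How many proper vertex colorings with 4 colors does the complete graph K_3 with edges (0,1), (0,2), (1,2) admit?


P(K_3, k) = k(k-1)(k-2)...(k-2).
P(4) = (4) * (3) * (2) = 24.

24


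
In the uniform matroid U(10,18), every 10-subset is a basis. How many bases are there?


Bases of U(10,18) are all 10-element subsets of the 18-element ground set.
Number of bases = C(18,10).
C(18,10) = 43758.

43758


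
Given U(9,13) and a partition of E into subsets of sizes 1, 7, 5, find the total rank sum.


r(Ai) = min(|Ai|, 9) for each part.
Sum = min(1,9) + min(7,9) + min(5,9)
    = 1 + 7 + 5
    = 13.

13


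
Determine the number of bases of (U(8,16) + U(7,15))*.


(M1+M2)* = M1* + M2*.
M1* = U(8,16), bases: C(16,8) = 12870.
M2* = U(8,15), bases: C(15,8) = 6435.
|B(M*)| = 12870 * 6435 = 82818450.

82818450


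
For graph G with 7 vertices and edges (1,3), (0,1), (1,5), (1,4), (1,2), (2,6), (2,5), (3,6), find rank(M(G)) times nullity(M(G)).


r(M) = |V| - c = 7 - 1 = 6.
nullity = |E| - r(M) = 8 - 6 = 2.
Product = 6 * 2 = 12.

12


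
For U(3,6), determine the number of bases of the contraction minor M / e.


Contracting e from U(3,6) gives U(2,5).
Bases of U(2,5) = (5 choose 2) = 10.

10


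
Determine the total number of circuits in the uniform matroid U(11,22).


In U(11,22), circuits are the (12)-element subsets.
Any set of 12 elements is dependent, and removing any one element gives
an independent set of size 11, so it is a minimal dependent set.
Number of circuits = C(22,12) = 646646.

646646


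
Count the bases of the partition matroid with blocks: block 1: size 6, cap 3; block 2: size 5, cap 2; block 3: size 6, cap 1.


A basis picks exactly ci elements from block i.
Number of bases = product of C(|Si|, ci).
= C(6,3) * C(5,2) * C(6,1)
= 20 * 10 * 6
= 1200.

1200


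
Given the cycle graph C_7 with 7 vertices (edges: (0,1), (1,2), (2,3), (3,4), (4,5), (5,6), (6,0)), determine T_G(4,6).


T(C_7; x,y) = x + x^2 + ... + x^(6) + y.
T(4,6) = 4^1 + 4^2 + 4^3 + 4^4 + 4^5 + 4^6 + 6
= 4 + 16 + 64 + 256 + 1024 + 4096 + 6
= 5466.

5466


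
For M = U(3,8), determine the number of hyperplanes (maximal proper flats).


Hyperplanes of U(3,8) are flats of rank 2.
In a uniform matroid, these are exactly the (2)-element subsets.
Count = C(8,2) = (8 * 7) / (1 * 2) = 28.

28


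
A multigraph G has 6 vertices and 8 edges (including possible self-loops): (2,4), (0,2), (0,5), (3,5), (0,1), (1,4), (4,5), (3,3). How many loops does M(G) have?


In a graphic matroid, a loop is a self-loop edge (u,u) with rank 0.
Examining all 8 edges for self-loops...
Self-loops found: (3,3)
Number of loops = 1.

1


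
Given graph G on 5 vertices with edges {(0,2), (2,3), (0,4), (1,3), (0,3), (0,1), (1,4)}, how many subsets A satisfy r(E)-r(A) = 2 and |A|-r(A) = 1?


R(x,y) = sum over A in 2^E of x^(r(E)-r(A)) * y^(|A|-r(A)).
G has 5 vertices, 7 edges. r(E) = 4.
Enumerate all 2^7 = 128 subsets.
Count subsets with r(E)-r(A)=2 and |A|-r(A)=1: 3.

3


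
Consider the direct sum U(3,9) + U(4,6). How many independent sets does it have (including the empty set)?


For a direct sum, |I(M1+M2)| = |I(M1)| * |I(M2)|.
|I(U(3,9))| = sum C(9,k) for k=0..3 = 130.
|I(U(4,6))| = sum C(6,k) for k=0..4 = 57.
Total = 130 * 57 = 7410.

7410


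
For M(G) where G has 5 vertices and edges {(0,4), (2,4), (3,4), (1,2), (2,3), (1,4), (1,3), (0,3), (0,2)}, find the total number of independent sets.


An independent set in a graphic matroid is an acyclic edge subset.
G has 5 vertices and 9 edges.
Enumerate all 2^9 = 512 subsets, checking for acyclicity.
Total independent sets = 198.

198


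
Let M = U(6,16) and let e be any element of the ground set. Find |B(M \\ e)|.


Deleting e from U(6,16) gives U(6,15) since n > r.
Bases of U(6,15) = (15 choose 6) = 5005.

5005


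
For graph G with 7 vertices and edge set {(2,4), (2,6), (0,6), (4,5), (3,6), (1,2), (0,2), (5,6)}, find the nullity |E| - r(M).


Cycle rank (nullity) = |E| - r(M) = |E| - (|V| - c).
|E| = 8, |V| = 7, c = 1.
Nullity = 8 - (7 - 1) = 8 - 6 = 2.

2


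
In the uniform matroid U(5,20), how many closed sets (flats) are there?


Flats of U(5,20): every subset of size < 5 is a flat, plus E itself.
Count = (20 choose 0) + (20 choose 1) + (20 choose 2) + (20 choose 3) + (20 choose 4) + 1
     = 1 + 20 + 190 + 1140 + 4845 + 1
     = 6197.

6197


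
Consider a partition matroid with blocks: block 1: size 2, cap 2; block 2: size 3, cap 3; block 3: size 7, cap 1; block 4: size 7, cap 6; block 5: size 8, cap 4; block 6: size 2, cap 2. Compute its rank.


Rank of a partition matroid = sum of min(|Si|, ci) for each block.
= min(2,2) + min(3,3) + min(7,1) + min(7,6) + min(8,4) + min(2,2)
= 2 + 3 + 1 + 6 + 4 + 2
= 18.

18


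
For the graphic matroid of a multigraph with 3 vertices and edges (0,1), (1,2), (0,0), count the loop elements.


In a graphic matroid, a loop is a self-loop edge (u,u) with rank 0.
Examining all 3 edges for self-loops...
Self-loops found: (0,0)
Number of loops = 1.

1


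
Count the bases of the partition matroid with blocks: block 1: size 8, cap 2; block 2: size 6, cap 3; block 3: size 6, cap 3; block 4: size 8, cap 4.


A basis picks exactly ci elements from block i.
Number of bases = product of C(|Si|, ci).
= C(8,2) * C(6,3) * C(6,3) * C(8,4)
= 28 * 20 * 20 * 70
= 784000.

784000


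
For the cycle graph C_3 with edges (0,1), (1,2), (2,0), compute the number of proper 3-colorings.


P(C_3, k) = (k-1)^3 + (-1)^3*(k-1).
P(3) = (2)^3 - 2
= 8 - 2 = 6.

6


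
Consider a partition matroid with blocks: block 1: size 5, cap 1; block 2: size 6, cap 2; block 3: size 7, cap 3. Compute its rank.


Rank of a partition matroid = sum of min(|Si|, ci) for each block.
= min(5,1) + min(6,2) + min(7,3)
= 1 + 2 + 3
= 6.

6


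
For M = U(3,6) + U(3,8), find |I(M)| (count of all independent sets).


For a direct sum, |I(M1+M2)| = |I(M1)| * |I(M2)|.
|I(U(3,6))| = sum C(6,k) for k=0..3 = 42.
|I(U(3,8))| = sum C(8,k) for k=0..3 = 93.
Total = 42 * 93 = 3906.

3906


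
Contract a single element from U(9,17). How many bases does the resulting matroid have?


Contracting e from U(9,17) gives U(8,16).
Bases of U(8,16) = C(16,8) = 16! / (8! * 8!) = 12870.

12870


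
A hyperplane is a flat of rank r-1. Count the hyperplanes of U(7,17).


Hyperplanes of U(7,17) are flats of rank 6.
In a uniform matroid, these are exactly the (6)-element subsets.
Count = (17 choose 6) = 12376.

12376


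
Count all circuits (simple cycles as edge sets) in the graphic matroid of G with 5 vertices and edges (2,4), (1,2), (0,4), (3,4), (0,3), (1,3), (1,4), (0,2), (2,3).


A circuit in a graphic matroid = edge set of a simple cycle.
G has 5 vertices and 9 edges.
Enumerating all minimal edge subsets forming cycles...
Total circuits found: 22.

22


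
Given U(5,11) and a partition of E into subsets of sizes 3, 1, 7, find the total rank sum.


r(Ai) = min(|Ai|, 5) for each part.
Sum = min(3,5) + min(1,5) + min(7,5)
    = 3 + 1 + 5
    = 9.

9


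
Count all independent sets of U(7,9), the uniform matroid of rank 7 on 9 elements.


Independent sets of U(7,9) are all subsets of size <= 7.
Count = (9 choose 0) + (9 choose 1) + (9 choose 2) + (9 choose 3) + (9 choose 4) + (9 choose 5) + (9 choose 6) + (9 choose 7)
     = 1 + 9 + 36 + 84 + 126 + 126 + 84 + 36
     = 502.

502


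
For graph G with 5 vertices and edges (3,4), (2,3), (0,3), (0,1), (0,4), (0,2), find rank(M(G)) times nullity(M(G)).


r(M) = |V| - c = 5 - 1 = 4.
nullity = |E| - r(M) = 6 - 4 = 2.
Product = 4 * 2 = 8.

8


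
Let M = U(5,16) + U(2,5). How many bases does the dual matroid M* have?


(M1+M2)* = M1* + M2*.
M1* = U(11,16), bases: C(16,11) = 4368.
M2* = U(3,5), bases: C(5,3) = 10.
|B(M*)| = 4368 * 10 = 43680.

43680


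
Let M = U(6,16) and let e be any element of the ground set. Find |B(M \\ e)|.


Deleting e from U(6,16) gives U(6,15) since n > r.
Bases of U(6,15) = C(15,6) = 5005.

5005


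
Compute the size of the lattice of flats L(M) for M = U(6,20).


Flats of U(6,20): every subset of size < 6 is a flat, plus E itself.
Count = (20 choose 0) + (20 choose 1) + (20 choose 2) + (20 choose 3) + (20 choose 4) + (20 choose 5) + 1
     = 1 + 20 + 190 + 1140 + 4845 + 15504 + 1
     = 21701.

21701


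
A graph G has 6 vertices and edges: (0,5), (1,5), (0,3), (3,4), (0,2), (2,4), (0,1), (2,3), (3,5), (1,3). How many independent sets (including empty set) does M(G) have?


An independent set in a graphic matroid is an acyclic edge subset.
G has 6 vertices and 10 edges.
Enumerate all 2^10 = 1024 subsets, checking for acyclicity.
Total independent sets = 436.

436


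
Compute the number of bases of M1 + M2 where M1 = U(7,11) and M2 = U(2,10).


Bases of a direct sum M1 + M2: |B| = |B(M1)| * |B(M2)|.
|B(U(7,11))| = C(11,7) = 330.
|B(U(2,10))| = C(10,2) = 45.
Total bases = 330 * 45 = 14850.

14850


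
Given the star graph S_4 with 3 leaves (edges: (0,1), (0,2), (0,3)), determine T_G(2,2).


A star on 4 vertices is a tree with 3 edges.
T(x,y) = x^(3) for any tree.
T(2,2) = 2^3 = 8.

8


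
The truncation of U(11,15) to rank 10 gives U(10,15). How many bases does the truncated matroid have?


Truncating U(11,15) to rank 10 gives U(10,15).
Bases of U(10,15) are all 10-element subsets of 15 elements.
Number of bases = (15 choose 10) = 3003.

3003


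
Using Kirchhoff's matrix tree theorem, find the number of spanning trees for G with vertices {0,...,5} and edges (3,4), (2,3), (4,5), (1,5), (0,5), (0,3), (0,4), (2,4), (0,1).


By Kirchhoff's matrix tree theorem, the number of spanning trees equals
the determinant of any cofactor of the Laplacian matrix L.
G has 6 vertices and 9 edges.
Computing the (5 x 5) cofactor determinant gives 55.

55


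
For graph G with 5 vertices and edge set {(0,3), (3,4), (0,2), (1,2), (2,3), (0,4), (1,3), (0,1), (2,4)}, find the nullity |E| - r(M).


Cycle rank (nullity) = |E| - r(M) = |E| - (|V| - c).
|E| = 9, |V| = 5, c = 1.
Nullity = 9 - (5 - 1) = 9 - 4 = 5.

5


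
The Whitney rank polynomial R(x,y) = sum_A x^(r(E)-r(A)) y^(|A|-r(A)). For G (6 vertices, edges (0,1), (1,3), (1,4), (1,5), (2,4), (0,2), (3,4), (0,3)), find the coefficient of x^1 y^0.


R(x,y) = sum over A in 2^E of x^(r(E)-r(A)) * y^(|A|-r(A)).
G has 6 vertices, 8 edges. r(E) = 5.
Enumerate all 2^8 = 256 subsets.
Count subsets with r(E)-r(A)=1 and |A|-r(A)=0: 57.

57


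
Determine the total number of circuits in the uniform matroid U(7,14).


In U(7,14), circuits are the (8)-element subsets.
Any set of 8 elements is dependent, and removing any one element gives
an independent set of size 7, so it is a minimal dependent set.
Number of circuits = (14 choose 8) = 3003.

3003


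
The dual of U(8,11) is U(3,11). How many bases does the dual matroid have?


The dual of U(r,n) is U(n-r, n) = U(3,11).
Bases of U(3,11) are all (3)-element subsets.
|B(M*)| = C(11,3) = 11! / (3! * 8!) = 165.

165


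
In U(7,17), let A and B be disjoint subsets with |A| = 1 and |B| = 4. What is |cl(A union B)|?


|A union B| = 1 + 4 = 5 (disjoint).
In U(7,17), cl(S) = S if |S| < 7, else cl(S) = E.
Since 5 < 7, cl(A union B) = A union B.
|cl(A union B)| = 5.

5


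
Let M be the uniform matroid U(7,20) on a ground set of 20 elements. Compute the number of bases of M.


Bases of U(7,20) are all 7-element subsets of the 20-element ground set.
Number of bases = C(20,7).
C(20,7) = 77520.

77520


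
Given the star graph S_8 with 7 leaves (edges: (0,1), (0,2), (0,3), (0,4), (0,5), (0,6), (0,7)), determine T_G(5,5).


A star on 8 vertices is a tree with 7 edges.
T(x,y) = x^(7) for any tree.
T(5,5) = 5^7 = 78125.

78125


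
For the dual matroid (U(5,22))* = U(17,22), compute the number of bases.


The dual of U(r,n) is U(n-r, n) = U(17,22).
Bases of U(17,22) are all (17)-element subsets.
|B(M*)| = C(22,17) = 22! / (17! * 5!) = 26334.

26334


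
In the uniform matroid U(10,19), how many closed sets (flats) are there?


Flats of U(10,19): every subset of size < 10 is a flat, plus E itself.
Count = (19 choose 0) + (19 choose 1) + (19 choose 2) + (19 choose 3) + (19 choose 4) + (19 choose 5) + (19 choose 6) + (19 choose 7) + (19 choose 8) + (19 choose 9) + 1
     = 1 + 19 + 171 + 969 + 3876 + 11628 + 27132 + 50388 + 75582 + 92378 + 1
     = 262145.

262145


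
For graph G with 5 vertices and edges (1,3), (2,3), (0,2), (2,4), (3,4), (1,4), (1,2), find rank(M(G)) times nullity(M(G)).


r(M) = |V| - c = 5 - 1 = 4.
nullity = |E| - r(M) = 7 - 4 = 3.
Product = 4 * 3 = 12.

12


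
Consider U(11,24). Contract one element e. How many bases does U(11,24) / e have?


Contracting e from U(11,24) gives U(10,23).
Bases of U(10,23) = (23 choose 10) = 1144066.

1144066


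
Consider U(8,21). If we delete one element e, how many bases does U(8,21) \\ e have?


Deleting e from U(8,21) gives U(8,20) since n > r.
Bases of U(8,20) = C(20,8) = 20! / (8! * 12!) = 125970.

125970


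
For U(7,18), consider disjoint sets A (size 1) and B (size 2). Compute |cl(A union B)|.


|A union B| = 1 + 2 = 3 (disjoint).
In U(7,18), cl(S) = S if |S| < 7, else cl(S) = E.
Since 3 < 7, cl(A union B) = A union B.
|cl(A union B)| = 3.

3


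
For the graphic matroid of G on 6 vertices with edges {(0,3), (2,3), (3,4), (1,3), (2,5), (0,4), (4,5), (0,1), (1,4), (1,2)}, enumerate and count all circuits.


A circuit in a graphic matroid = edge set of a simple cycle.
G has 6 vertices and 10 edges.
Enumerating all minimal edge subsets forming cycles...
Total circuits found: 22.

22


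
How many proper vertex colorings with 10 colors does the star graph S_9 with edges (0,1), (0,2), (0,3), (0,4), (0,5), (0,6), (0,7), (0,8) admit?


P(tree, k) = k * (k-1)^(8) for any tree on 9 vertices.
P(10) = 10 * 9^8 = 10 * 43046721 = 430467210.

430467210


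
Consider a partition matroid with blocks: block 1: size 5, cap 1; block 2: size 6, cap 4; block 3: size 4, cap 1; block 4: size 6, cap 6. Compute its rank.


Rank of a partition matroid = sum of min(|Si|, ci) for each block.
= min(5,1) + min(6,4) + min(4,1) + min(6,6)
= 1 + 4 + 1 + 6
= 12.

12


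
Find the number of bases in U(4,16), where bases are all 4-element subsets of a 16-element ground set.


Bases of U(4,16) are all 4-element subsets of the 16-element ground set.
Number of bases = C(16,4).
(16 choose 4) = 1820.

1820


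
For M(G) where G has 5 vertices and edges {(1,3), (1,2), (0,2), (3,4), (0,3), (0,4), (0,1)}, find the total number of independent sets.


An independent set in a graphic matroid is an acyclic edge subset.
G has 5 vertices and 7 edges.
Enumerate all 2^7 = 128 subsets, checking for acyclicity.
Total independent sets = 82.

82


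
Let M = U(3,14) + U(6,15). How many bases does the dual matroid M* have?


(M1+M2)* = M1* + M2*.
M1* = U(11,14), bases: C(14,11) = 364.
M2* = U(9,15), bases: C(15,9) = 5005.
|B(M*)| = 364 * 5005 = 1821820.

1821820


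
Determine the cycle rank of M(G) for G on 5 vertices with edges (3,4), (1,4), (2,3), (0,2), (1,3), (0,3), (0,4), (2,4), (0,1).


Cycle rank (nullity) = |E| - r(M) = |E| - (|V| - c).
|E| = 9, |V| = 5, c = 1.
Nullity = 9 - (5 - 1) = 9 - 4 = 5.

5


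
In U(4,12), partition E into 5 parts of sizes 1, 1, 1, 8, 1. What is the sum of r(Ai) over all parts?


r(Ai) = min(|Ai|, 4) for each part.
Sum = min(1,4) + min(1,4) + min(1,4) + min(8,4) + min(1,4)
    = 1 + 1 + 1 + 4 + 1
    = 8.

8


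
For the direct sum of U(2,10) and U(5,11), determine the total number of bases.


Bases of a direct sum M1 + M2: |B| = |B(M1)| * |B(M2)|.
|B(U(2,10))| = C(10,2) = 45.
|B(U(5,11))| = C(11,5) = 462.
Total bases = 45 * 462 = 20790.

20790


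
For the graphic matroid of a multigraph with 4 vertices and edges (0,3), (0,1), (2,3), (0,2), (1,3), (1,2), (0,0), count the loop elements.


In a graphic matroid, a loop is a self-loop edge (u,u) with rank 0.
Examining all 7 edges for self-loops...
Self-loops found: (0,0)
Number of loops = 1.

1


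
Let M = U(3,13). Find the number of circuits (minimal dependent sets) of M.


In U(3,13), circuits are the (4)-element subsets.
Any set of 4 elements is dependent, and removing any one element gives
an independent set of size 3, so it is a minimal dependent set.
Number of circuits = (13 choose 4) = 715.

715


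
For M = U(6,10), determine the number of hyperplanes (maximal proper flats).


Hyperplanes of U(6,10) are flats of rank 5.
In a uniform matroid, these are exactly the (5)-element subsets.
Count = C(10,5) = 10! / (5! * 5!) = 252.

252


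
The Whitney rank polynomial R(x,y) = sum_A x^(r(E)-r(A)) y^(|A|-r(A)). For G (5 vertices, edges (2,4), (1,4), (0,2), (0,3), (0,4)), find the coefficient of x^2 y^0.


R(x,y) = sum over A in 2^E of x^(r(E)-r(A)) * y^(|A|-r(A)).
G has 5 vertices, 5 edges. r(E) = 4.
Enumerate all 2^5 = 32 subsets.
Count subsets with r(E)-r(A)=2 and |A|-r(A)=0: 10.

10


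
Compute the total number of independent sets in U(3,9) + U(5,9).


For a direct sum, |I(M1+M2)| = |I(M1)| * |I(M2)|.
|I(U(3,9))| = sum C(9,k) for k=0..3 = 130.
|I(U(5,9))| = sum C(9,k) for k=0..5 = 382.
Total = 130 * 382 = 49660.

49660


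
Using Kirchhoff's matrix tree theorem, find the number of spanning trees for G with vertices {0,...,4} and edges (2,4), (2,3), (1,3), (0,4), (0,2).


By Kirchhoff's matrix tree theorem, the number of spanning trees equals
the determinant of any cofactor of the Laplacian matrix L.
G has 5 vertices and 5 edges.
Computing the (4 x 4) cofactor determinant gives 3.

3


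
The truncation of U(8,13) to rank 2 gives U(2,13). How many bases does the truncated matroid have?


Truncating U(8,13) to rank 2 gives U(2,13).
Bases of U(2,13) are all 2-element subsets of 13 elements.
Number of bases = (13 choose 2) = 78.

78


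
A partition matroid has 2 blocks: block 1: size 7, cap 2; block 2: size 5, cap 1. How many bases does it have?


A basis picks exactly ci elements from block i.
Number of bases = product of C(|Si|, ci).
= C(7,2) * C(5,1)
= 21 * 5
= 105.

105


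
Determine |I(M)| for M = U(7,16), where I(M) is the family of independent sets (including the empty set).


Independent sets of U(7,16) are all subsets of size <= 7.
Count = C(16,0) + C(16,1) + C(16,2) + C(16,3) + C(16,4) + C(16,5) + C(16,6) + C(16,7)
     = 1 + 16 + 120 + 560 + 1820 + 4368 + 8008 + 11440
     = 26333.

26333


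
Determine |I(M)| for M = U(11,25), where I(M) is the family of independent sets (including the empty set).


Independent sets of U(11,25) are all subsets of size <= 11.
Count = (25 choose 0) + (25 choose 1) + (25 choose 2) + (25 choose 3) + (25 choose 4) + (25 choose 5) + (25 choose 6) + (25 choose 7) + (25 choose 8) + (25 choose 9) + (25 choose 10) + (25 choose 11)
     = 1 + 25 + 300 + 2300 + 12650 + 53130 + 177100 + 480700 + 1081575 + 2042975 + 3268760 + 4457400
     = 11576916.

11576916


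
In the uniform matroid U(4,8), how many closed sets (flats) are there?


Flats of U(4,8): every subset of size < 4 is a flat, plus E itself.
Count = (8 choose 0) + (8 choose 1) + (8 choose 2) + (8 choose 3) + 1
     = 1 + 8 + 28 + 56 + 1
     = 94.

94


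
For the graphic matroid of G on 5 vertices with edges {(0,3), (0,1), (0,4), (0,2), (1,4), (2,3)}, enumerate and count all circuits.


A circuit in a graphic matroid = edge set of a simple cycle.
G has 5 vertices and 6 edges.
Enumerating all minimal edge subsets forming cycles...
Total circuits found: 2.

2


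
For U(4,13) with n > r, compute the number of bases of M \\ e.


Deleting e from U(4,13) gives U(4,12) since n > r.
Bases of U(4,12) = C(12,4) = (12 * 11 * 10 * 9) / (1 * 2 * 3 * 4) = 495.

495


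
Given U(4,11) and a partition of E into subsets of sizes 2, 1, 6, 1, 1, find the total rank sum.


r(Ai) = min(|Ai|, 4) for each part.
Sum = min(2,4) + min(1,4) + min(6,4) + min(1,4) + min(1,4)
    = 2 + 1 + 4 + 1 + 1
    = 9.

9


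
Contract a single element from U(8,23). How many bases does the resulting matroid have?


Contracting e from U(8,23) gives U(7,22).
Bases of U(7,22) = C(22,7) = 170544.

170544


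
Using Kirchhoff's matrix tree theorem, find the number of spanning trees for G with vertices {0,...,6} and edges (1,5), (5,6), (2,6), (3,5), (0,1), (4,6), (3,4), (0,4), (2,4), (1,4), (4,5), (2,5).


By Kirchhoff's matrix tree theorem, the number of spanning trees equals
the determinant of any cofactor of the Laplacian matrix L.
G has 7 vertices and 12 edges.
Computing the (6 x 6) cofactor determinant gives 248.

248


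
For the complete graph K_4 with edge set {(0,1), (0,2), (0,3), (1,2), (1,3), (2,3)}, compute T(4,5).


T(K_4; x,y) = x^3 + 3x^2 + 4xy + 2x + y^3 + 3y^2 + 2y.
Substituting x=4, y=5:
= 64 + 48 + 80 + 8 + 125 + 75 + 10
= 410.

410


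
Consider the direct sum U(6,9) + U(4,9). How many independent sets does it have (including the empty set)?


For a direct sum, |I(M1+M2)| = |I(M1)| * |I(M2)|.
|I(U(6,9))| = sum C(9,k) for k=0..6 = 466.
|I(U(4,9))| = sum C(9,k) for k=0..4 = 256.
Total = 466 * 256 = 119296.

119296


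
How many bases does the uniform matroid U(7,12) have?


Bases of U(7,12) are all 7-element subsets of the 12-element ground set.
Number of bases = C(12,7).
C(12,7) = 12! / (7! * 5!) = 792.

792


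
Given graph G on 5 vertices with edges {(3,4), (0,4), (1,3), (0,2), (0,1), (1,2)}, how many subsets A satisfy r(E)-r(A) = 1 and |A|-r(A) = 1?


R(x,y) = sum over A in 2^E of x^(r(E)-r(A)) * y^(|A|-r(A)).
G has 5 vertices, 6 edges. r(E) = 4.
Enumerate all 2^6 = 64 subsets.
Count subsets with r(E)-r(A)=1 and |A|-r(A)=1: 4.

4


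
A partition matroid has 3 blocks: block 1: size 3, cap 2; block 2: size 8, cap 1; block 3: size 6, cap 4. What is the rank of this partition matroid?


Rank of a partition matroid = sum of min(|Si|, ci) for each block.
= min(3,2) + min(8,1) + min(6,4)
= 2 + 1 + 4
= 7.

7


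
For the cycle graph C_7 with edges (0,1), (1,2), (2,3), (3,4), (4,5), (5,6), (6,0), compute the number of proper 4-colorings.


P(C_7, k) = (k-1)^7 + (-1)^7*(k-1).
P(4) = (3)^7 - 3
= 2187 - 3 = 2184.

2184


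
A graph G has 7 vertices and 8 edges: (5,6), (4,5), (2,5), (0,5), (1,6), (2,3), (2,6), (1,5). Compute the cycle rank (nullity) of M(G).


Cycle rank (nullity) = |E| - r(M) = |E| - (|V| - c).
|E| = 8, |V| = 7, c = 1.
Nullity = 8 - (7 - 1) = 8 - 6 = 2.

2


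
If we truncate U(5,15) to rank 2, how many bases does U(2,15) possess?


Truncating U(5,15) to rank 2 gives U(2,15).
Bases of U(2,15) are all 2-element subsets of 15 elements.
Number of bases = C(15,2) = 15! / (2! * 13!) = 105.

105


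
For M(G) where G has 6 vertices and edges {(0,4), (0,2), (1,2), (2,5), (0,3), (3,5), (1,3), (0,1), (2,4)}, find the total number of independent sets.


An independent set in a graphic matroid is an acyclic edge subset.
G has 6 vertices and 9 edges.
Enumerate all 2^9 = 512 subsets, checking for acyclicity.
Total independent sets = 292.

292


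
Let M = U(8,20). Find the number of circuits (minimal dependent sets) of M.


In U(8,20), circuits are the (9)-element subsets.
Any set of 9 elements is dependent, and removing any one element gives
an independent set of size 8, so it is a minimal dependent set.
Number of circuits = C(20,9) = 167960.

167960


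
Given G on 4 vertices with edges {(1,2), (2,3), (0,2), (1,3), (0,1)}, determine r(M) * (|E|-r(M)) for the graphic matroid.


r(M) = |V| - c = 4 - 1 = 3.
nullity = |E| - r(M) = 5 - 3 = 2.
Product = 3 * 2 = 6.

6


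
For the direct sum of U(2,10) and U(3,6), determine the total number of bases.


Bases of a direct sum M1 + M2: |B| = |B(M1)| * |B(M2)|.
|B(U(2,10))| = C(10,2) = 45.
|B(U(3,6))| = C(6,3) = 20.
Total bases = 45 * 20 = 900.

900


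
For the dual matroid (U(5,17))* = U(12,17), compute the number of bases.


The dual of U(r,n) is U(n-r, n) = U(12,17).
Bases of U(12,17) are all (12)-element subsets.
|B(M*)| = (17 choose 12) = 6188.

6188


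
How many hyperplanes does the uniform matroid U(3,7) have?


Hyperplanes of U(3,7) are flats of rank 2.
In a uniform matroid, these are exactly the (2)-element subsets.
Count = (7 choose 2) = 21.

21


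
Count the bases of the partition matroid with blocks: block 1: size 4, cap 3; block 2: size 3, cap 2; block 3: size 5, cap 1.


A basis picks exactly ci elements from block i.
Number of bases = product of C(|Si|, ci).
= C(4,3) * C(3,2) * C(5,1)
= 4 * 3 * 5
= 60.

60


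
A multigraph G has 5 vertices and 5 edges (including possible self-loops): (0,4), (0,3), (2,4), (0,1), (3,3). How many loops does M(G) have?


In a graphic matroid, a loop is a self-loop edge (u,u) with rank 0.
Examining all 5 edges for self-loops...
Self-loops found: (3,3)
Number of loops = 1.

1


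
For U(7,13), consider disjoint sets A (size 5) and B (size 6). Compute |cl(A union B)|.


|A union B| = 5 + 6 = 11 (disjoint).
In U(7,13), cl(S) = S if |S| < 7, else cl(S) = E.
Since 11 >= 7, cl(A union B) = E.
|cl(A union B)| = 13.

13


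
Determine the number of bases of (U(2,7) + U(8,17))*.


(M1+M2)* = M1* + M2*.
M1* = U(5,7), bases: C(7,5) = 21.
M2* = U(9,17), bases: C(17,9) = 24310.
|B(M*)| = 21 * 24310 = 510510.

510510


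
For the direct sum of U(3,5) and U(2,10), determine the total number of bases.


Bases of a direct sum M1 + M2: |B| = |B(M1)| * |B(M2)|.
|B(U(3,5))| = C(5,3) = 10.
|B(U(2,10))| = C(10,2) = 45.
Total bases = 10 * 45 = 450.

450


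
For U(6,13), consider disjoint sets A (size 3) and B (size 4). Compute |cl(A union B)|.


|A union B| = 3 + 4 = 7 (disjoint).
In U(6,13), cl(S) = S if |S| < 6, else cl(S) = E.
Since 7 >= 6, cl(A union B) = E.
|cl(A union B)| = 13.

13


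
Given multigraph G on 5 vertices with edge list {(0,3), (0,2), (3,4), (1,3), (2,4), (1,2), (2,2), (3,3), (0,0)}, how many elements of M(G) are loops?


In a graphic matroid, a loop is a self-loop edge (u,u) with rank 0.
Examining all 9 edges for self-loops...
Self-loops found: (2,2), (3,3), (0,0)
Number of loops = 3.

3


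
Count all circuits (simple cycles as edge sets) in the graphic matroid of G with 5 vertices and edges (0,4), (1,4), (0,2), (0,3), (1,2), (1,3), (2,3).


A circuit in a graphic matroid = edge set of a simple cycle.
G has 5 vertices and 7 edges.
Enumerating all minimal edge subsets forming cycles...
Total circuits found: 7.

7


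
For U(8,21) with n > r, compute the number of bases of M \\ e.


Deleting e from U(8,21) gives U(8,20) since n > r.
Bases of U(8,20) = C(20,8) = 20! / (8! * 12!) = 125970.

125970


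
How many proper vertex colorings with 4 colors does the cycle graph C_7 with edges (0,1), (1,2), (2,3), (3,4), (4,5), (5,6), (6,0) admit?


P(C_7, k) = (k-1)^7 + (-1)^7*(k-1).
P(4) = (3)^7 - 3
= 2187 - 3 = 2184.

2184


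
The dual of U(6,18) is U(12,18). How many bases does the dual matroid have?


The dual of U(r,n) is U(n-r, n) = U(12,18).
Bases of U(12,18) are all (12)-element subsets.
|B(M*)| = C(18,12) = 18! / (12! * 6!) = 18564.

18564


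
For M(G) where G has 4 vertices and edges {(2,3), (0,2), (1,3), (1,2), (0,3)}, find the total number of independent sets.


An independent set in a graphic matroid is an acyclic edge subset.
G has 4 vertices and 5 edges.
Enumerate all 2^5 = 32 subsets, checking for acyclicity.
Total independent sets = 24.

24


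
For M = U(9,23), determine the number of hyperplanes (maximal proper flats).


Hyperplanes of U(9,23) are flats of rank 8.
In a uniform matroid, these are exactly the (8)-element subsets.
Count = C(23,8) = 490314.

490314


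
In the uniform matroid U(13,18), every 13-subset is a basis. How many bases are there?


Bases of U(13,18) are all 13-element subsets of the 18-element ground set.
Number of bases = C(18,13).
(18 choose 13) = 8568.

8568


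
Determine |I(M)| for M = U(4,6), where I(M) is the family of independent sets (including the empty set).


Independent sets of U(4,6) are all subsets of size <= 4.
Count = (6 choose 0) + (6 choose 1) + (6 choose 2) + (6 choose 3) + (6 choose 4)
     = 1 + 6 + 15 + 20 + 15
     = 57.

57


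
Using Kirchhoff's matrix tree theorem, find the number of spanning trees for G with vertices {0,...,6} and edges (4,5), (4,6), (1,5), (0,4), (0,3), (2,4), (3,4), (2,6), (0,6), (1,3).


By Kirchhoff's matrix tree theorem, the number of spanning trees equals
the determinant of any cofactor of the Laplacian matrix L.
G has 7 vertices and 10 edges.
Computing the (6 x 6) cofactor determinant gives 76.

76


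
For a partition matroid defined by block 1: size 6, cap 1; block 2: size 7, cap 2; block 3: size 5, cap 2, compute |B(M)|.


A basis picks exactly ci elements from block i.
Number of bases = product of C(|Si|, ci).
= C(6,1) * C(7,2) * C(5,2)
= 6 * 21 * 10
= 1260.

1260


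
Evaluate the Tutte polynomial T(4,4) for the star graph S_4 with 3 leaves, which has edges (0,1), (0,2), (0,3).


A star on 4 vertices is a tree with 3 edges.
T(x,y) = x^(3) for any tree.
T(4,4) = 4^3 = 64.

64


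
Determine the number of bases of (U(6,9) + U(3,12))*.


(M1+M2)* = M1* + M2*.
M1* = U(3,9), bases: C(9,3) = 84.
M2* = U(9,12), bases: C(12,9) = 220.
|B(M*)| = 84 * 220 = 18480.

18480


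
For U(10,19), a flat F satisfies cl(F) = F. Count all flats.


Flats of U(10,19): every subset of size < 10 is a flat, plus E itself.
Count = C(19,0) + C(19,1) + C(19,2) + C(19,3) + C(19,4) + C(19,5) + C(19,6) + C(19,7) + C(19,8) + C(19,9) + 1
     = 1 + 19 + 171 + 969 + 3876 + 11628 + 27132 + 50388 + 75582 + 92378 + 1
     = 262145.

262145


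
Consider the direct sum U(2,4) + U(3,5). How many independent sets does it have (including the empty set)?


For a direct sum, |I(M1+M2)| = |I(M1)| * |I(M2)|.
|I(U(2,4))| = sum C(4,k) for k=0..2 = 11.
|I(U(3,5))| = sum C(5,k) for k=0..3 = 26.
Total = 11 * 26 = 286.

286


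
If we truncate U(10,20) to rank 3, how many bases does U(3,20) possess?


Truncating U(10,20) to rank 3 gives U(3,20).
Bases of U(3,20) are all 3-element subsets of 20 elements.
Number of bases = C(20,3) = (20 * 19 * 18) / (1 * 2 * 3) = 1140.

1140


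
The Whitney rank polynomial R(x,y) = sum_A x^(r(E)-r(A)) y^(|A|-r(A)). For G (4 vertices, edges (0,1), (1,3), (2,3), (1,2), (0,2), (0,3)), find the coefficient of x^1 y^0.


R(x,y) = sum over A in 2^E of x^(r(E)-r(A)) * y^(|A|-r(A)).
G has 4 vertices, 6 edges. r(E) = 3.
Enumerate all 2^6 = 64 subsets.
Count subsets with r(E)-r(A)=1 and |A|-r(A)=0: 15.

15


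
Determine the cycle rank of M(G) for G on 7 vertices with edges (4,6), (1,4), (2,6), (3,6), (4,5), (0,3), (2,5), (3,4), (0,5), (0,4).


Cycle rank (nullity) = |E| - r(M) = |E| - (|V| - c).
|E| = 10, |V| = 7, c = 1.
Nullity = 10 - (7 - 1) = 10 - 6 = 4.

4


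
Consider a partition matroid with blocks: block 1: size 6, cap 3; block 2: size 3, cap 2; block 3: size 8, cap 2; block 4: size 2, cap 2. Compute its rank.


Rank of a partition matroid = sum of min(|Si|, ci) for each block.
= min(6,3) + min(3,2) + min(8,2) + min(2,2)
= 3 + 2 + 2 + 2
= 9.

9


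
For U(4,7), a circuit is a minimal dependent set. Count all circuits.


In U(4,7), circuits are the (5)-element subsets.
Any set of 5 elements is dependent, and removing any one element gives
an independent set of size 4, so it is a minimal dependent set.
Number of circuits = C(7,5) = 21.

21
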